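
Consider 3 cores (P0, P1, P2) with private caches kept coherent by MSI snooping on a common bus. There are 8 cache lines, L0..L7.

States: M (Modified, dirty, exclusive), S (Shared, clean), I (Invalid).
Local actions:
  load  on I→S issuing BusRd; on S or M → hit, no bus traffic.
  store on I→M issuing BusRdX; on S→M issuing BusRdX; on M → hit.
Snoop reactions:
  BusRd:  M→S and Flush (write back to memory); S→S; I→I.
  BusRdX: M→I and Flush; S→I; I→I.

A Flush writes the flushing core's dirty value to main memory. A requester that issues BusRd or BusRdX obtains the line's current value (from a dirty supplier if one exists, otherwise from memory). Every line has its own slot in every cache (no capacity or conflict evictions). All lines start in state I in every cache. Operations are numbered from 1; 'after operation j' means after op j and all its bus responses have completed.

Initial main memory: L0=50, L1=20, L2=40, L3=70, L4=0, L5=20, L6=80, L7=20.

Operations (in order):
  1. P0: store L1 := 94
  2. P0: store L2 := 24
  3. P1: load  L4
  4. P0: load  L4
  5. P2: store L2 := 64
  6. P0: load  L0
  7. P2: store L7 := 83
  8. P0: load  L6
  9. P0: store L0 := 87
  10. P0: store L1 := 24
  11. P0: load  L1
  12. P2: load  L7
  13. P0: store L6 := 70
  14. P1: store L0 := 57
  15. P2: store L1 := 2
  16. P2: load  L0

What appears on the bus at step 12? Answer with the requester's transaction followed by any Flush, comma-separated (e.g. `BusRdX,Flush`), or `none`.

  op1 P0: store L1 := 94 → M/I/I on L1; bus BusRdX; mem=20
  op2 P0: store L2 := 24 → M/I/I on L2; bus BusRdX; mem=40
  op3 P1: load  L4 → I/S/I on L4; bus BusRd; mem=0
  op4 P0: load  L4 → S/S/I on L4; bus BusRd; mem=0
  op5 P2: store L2 := 64 → I/I/M on L2; bus BusRdX Flush; mem=24
  op6 P0: load  L0 → S/I/I on L0; bus BusRd; mem=50
  op7 P2: store L7 := 83 → I/I/M on L7; bus BusRdX; mem=20
  op8 P0: load  L6 → S/I/I on L6; bus BusRd; mem=80
  op9 P0: store L0 := 87 → M/I/I on L0; bus BusRdX; mem=50
  op10 P0: store L1 := 24 → M/I/I on L1; bus (none); mem=20
  op11 P0: load  L1 → M/I/I on L1; bus (none); mem=20
  op12 P2: load  L7 → I/I/M on L7; bus (none); mem=20
  op13 P0: store L6 := 70 → M/I/I on L6; bus BusRdX; mem=80
  op14 P1: store L0 := 57 → I/M/I on L0; bus BusRdX Flush; mem=87
  op15 P2: store L1 := 2 → I/I/M on L1; bus BusRdX Flush; mem=24
  op16 P2: load  L0 → I/S/S on L0; bus BusRd Flush; mem=57

bus = none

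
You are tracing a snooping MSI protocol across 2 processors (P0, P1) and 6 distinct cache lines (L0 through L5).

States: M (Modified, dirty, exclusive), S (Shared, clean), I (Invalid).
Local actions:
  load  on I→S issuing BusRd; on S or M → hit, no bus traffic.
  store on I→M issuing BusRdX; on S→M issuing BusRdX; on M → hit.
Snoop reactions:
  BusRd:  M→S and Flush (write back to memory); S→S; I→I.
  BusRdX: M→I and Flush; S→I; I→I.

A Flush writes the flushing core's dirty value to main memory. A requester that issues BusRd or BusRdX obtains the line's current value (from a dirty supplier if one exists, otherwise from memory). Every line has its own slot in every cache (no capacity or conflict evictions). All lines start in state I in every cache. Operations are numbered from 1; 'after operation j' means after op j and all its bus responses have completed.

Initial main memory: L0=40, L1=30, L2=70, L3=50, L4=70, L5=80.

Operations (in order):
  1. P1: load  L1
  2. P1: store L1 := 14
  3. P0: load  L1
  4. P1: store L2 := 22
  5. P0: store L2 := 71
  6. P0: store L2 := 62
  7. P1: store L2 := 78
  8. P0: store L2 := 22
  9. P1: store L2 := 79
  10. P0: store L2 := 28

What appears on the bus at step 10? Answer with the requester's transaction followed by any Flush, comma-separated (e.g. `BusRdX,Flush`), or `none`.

bus = BusRdX,Flush

step 1: P1: load  L1  ⟶  IS  (L1)  txn=BusRd  M[L1]=30
step 2: P1: store L1 := 14  ⟶  IM  (L1)  txn=BusRdX  M[L1]=30
step 3: P0: load  L1  ⟶  SS  (L1)  txn=BusRd+Flush  M[L1]=14
step 4: P1: store L2 := 22  ⟶  IM  (L2)  txn=BusRdX  M[L2]=70
step 5: P0: store L2 := 71  ⟶  MI  (L2)  txn=BusRdX+Flush  M[L2]=22
step 6: P0: store L2 := 62  ⟶  MI  (L2)  txn=∅  M[L2]=22
step 7: P1: store L2 := 78  ⟶  IM  (L2)  txn=BusRdX+Flush  M[L2]=62
step 8: P0: store L2 := 22  ⟶  MI  (L2)  txn=BusRdX+Flush  M[L2]=78
step 9: P1: store L2 := 79  ⟶  IM  (L2)  txn=BusRdX+Flush  M[L2]=22
step 10: P0: store L2 := 28  ⟶  MI  (L2)  txn=BusRdX+Flush  M[L2]=79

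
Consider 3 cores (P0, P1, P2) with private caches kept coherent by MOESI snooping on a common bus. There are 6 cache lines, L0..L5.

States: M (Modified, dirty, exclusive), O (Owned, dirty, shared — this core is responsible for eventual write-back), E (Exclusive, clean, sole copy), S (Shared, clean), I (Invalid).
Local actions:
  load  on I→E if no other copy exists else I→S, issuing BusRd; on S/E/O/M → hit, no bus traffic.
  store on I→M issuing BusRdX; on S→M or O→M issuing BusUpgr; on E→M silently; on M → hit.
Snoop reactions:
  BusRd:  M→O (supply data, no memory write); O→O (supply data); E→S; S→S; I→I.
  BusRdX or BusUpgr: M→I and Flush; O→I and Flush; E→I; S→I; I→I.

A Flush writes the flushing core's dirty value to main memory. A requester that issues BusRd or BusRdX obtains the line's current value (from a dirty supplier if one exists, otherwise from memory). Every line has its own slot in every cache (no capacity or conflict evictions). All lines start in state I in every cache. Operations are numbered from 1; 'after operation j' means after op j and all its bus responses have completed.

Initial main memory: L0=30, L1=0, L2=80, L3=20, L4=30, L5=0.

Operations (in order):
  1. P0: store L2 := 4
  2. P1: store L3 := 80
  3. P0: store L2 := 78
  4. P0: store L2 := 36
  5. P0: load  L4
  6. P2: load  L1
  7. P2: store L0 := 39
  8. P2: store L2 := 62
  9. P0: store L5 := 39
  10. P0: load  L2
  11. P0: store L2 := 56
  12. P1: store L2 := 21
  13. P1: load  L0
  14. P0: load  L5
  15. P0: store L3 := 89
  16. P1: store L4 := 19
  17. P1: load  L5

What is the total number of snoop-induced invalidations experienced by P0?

invalidations = 3

[1] P0: store L2 := 4 | P0:M(4), P1:I, P2:I | bus: BusRdX
[2] P1: store L3 := 80 | P0:I, P1:M(80), P2:I | bus: BusRdX
[3] P0: store L2 := 78 | P0:M(78), P1:I, P2:I | bus: none
[4] P0: store L2 := 36 | P0:M(36), P1:I, P2:I | bus: none
[5] P0: load  L4 | P0:E(30), P1:I, P2:I | bus: BusRd
[6] P2: load  L1 | P0:I, P1:I, P2:E(0) | bus: BusRd
[7] P2: store L0 := 39 | P0:I, P1:I, P2:M(39) | bus: BusRdX
[8] P2: store L2 := 62 | P0:I, P1:I, P2:M(62) | bus: BusRdX,Flush
[9] P0: store L5 := 39 | P0:M(39), P1:I, P2:I | bus: BusRdX
[10] P0: load  L2 | P0:S(62), P1:I, P2:O(62) | bus: BusRd
[11] P0: store L2 := 56 | P0:M(56), P1:I, P2:I | bus: BusUpgr,Flush
[12] P1: store L2 := 21 | P0:I, P1:M(21), P2:I | bus: BusRdX,Flush
[13] P1: load  L0 | P0:I, P1:S(39), P2:O(39) | bus: BusRd
[14] P0: load  L5 | P0:M(39), P1:I, P2:I | bus: none
[15] P0: store L3 := 89 | P0:M(89), P1:I, P2:I | bus: BusRdX,Flush
[16] P1: store L4 := 19 | P0:I, P1:M(19), P2:I | bus: BusRdX
[17] P1: load  L5 | P0:O(39), P1:S(39), P2:I | bus: BusRd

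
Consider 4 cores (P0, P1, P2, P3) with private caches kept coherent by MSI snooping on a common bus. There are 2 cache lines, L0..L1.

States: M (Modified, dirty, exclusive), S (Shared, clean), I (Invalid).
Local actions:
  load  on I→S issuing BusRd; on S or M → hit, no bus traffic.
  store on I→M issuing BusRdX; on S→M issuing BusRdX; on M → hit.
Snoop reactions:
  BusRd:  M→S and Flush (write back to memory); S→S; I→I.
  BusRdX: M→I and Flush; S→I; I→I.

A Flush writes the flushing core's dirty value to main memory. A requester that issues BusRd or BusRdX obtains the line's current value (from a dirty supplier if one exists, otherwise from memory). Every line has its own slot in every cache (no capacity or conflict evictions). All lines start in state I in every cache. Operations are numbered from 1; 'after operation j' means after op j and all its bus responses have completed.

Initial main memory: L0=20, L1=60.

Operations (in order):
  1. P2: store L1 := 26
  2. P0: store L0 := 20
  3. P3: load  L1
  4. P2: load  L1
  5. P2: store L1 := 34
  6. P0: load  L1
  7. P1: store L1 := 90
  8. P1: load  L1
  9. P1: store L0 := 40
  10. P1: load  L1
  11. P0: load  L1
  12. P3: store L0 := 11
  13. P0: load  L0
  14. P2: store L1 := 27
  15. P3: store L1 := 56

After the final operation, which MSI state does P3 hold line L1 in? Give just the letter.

1. P2: store L1 := 26  bus=[BusRdX]  L1: P0=I P1=I P2=M P3=I  mem[L1]=60
2. P0: store L0 := 20  bus=[BusRdX]  L0: P0=M P1=I P2=I P3=I  mem[L0]=20
3. P3: load  L1  bus=[BusRd,Flush]  L1: P0=I P1=I P2=S P3=S  mem[L1]=26
4. P2: load  L1  bus=[-]  L1: P0=I P1=I P2=S P3=S  mem[L1]=26
5. P2: store L1 := 34  bus=[BusRdX]  L1: P0=I P1=I P2=M P3=I  mem[L1]=26
6. P0: load  L1  bus=[BusRd,Flush]  L1: P0=S P1=I P2=S P3=I  mem[L1]=34
7. P1: store L1 := 90  bus=[BusRdX]  L1: P0=I P1=M P2=I P3=I  mem[L1]=34
8. P1: load  L1  bus=[-]  L1: P0=I P1=M P2=I P3=I  mem[L1]=34
9. P1: store L0 := 40  bus=[BusRdX,Flush]  L0: P0=I P1=M P2=I P3=I  mem[L0]=20
10. P1: load  L1  bus=[-]  L1: P0=I P1=M P2=I P3=I  mem[L1]=34
11. P0: load  L1  bus=[BusRd,Flush]  L1: P0=S P1=S P2=I P3=I  mem[L1]=90
12. P3: store L0 := 11  bus=[BusRdX,Flush]  L0: P0=I P1=I P2=I P3=M  mem[L0]=40
13. P0: load  L0  bus=[BusRd,Flush]  L0: P0=S P1=I P2=I P3=S  mem[L0]=11
14. P2: store L1 := 27  bus=[BusRdX]  L1: P0=I P1=I P2=M P3=I  mem[L1]=90
15. P3: store L1 := 56  bus=[BusRdX,Flush]  L1: P0=I P1=I P2=I P3=M  mem[L1]=27

state = M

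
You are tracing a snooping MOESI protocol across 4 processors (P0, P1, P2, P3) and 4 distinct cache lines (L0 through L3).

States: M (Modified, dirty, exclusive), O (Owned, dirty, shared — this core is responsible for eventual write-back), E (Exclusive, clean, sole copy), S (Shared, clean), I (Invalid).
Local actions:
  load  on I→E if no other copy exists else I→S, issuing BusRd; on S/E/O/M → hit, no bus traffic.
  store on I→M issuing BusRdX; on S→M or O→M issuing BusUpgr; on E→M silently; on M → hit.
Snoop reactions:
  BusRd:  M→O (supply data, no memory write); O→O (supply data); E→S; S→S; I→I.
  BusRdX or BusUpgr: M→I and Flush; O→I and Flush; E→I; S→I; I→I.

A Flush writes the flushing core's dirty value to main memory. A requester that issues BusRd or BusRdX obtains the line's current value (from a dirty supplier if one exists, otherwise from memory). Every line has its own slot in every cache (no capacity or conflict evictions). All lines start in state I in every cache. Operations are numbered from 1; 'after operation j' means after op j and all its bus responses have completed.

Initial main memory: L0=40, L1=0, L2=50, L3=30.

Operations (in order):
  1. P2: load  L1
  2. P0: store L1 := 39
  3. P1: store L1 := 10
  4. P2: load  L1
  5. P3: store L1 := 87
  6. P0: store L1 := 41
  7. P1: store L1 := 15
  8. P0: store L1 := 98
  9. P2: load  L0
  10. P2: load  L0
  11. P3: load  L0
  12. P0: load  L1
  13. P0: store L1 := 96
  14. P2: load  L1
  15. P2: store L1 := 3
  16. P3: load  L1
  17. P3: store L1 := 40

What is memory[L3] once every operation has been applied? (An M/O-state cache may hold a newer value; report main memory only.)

memory[L3] = 30

1. P2: load  L1  bus=[BusRd]  L1: P0=I P1=I P2=E P3=I  mem[L1]=0
2. P0: store L1 := 39  bus=[BusRdX]  L1: P0=M P1=I P2=I P3=I  mem[L1]=0
3. P1: store L1 := 10  bus=[BusRdX,Flush]  L1: P0=I P1=M P2=I P3=I  mem[L1]=39
4. P2: load  L1  bus=[BusRd]  L1: P0=I P1=O P2=S P3=I  mem[L1]=39
5. P3: store L1 := 87  bus=[BusRdX,Flush]  L1: P0=I P1=I P2=I P3=M  mem[L1]=10
6. P0: store L1 := 41  bus=[BusRdX,Flush]  L1: P0=M P1=I P2=I P3=I  mem[L1]=87
7. P1: store L1 := 15  bus=[BusRdX,Flush]  L1: P0=I P1=M P2=I P3=I  mem[L1]=41
8. P0: store L1 := 98  bus=[BusRdX,Flush]  L1: P0=M P1=I P2=I P3=I  mem[L1]=15
9. P2: load  L0  bus=[BusRd]  L0: P0=I P1=I P2=E P3=I  mem[L0]=40
10. P2: load  L0  bus=[-]  L0: P0=I P1=I P2=E P3=I  mem[L0]=40
11. P3: load  L0  bus=[BusRd]  L0: P0=I P1=I P2=S P3=S  mem[L0]=40
12. P0: load  L1  bus=[-]  L1: P0=M P1=I P2=I P3=I  mem[L1]=15
13. P0: store L1 := 96  bus=[-]  L1: P0=M P1=I P2=I P3=I  mem[L1]=15
14. P2: load  L1  bus=[BusRd]  L1: P0=O P1=I P2=S P3=I  mem[L1]=15
15. P2: store L1 := 3  bus=[BusUpgr,Flush]  L1: P0=I P1=I P2=M P3=I  mem[L1]=96
16. P3: load  L1  bus=[BusRd]  L1: P0=I P1=I P2=O P3=S  mem[L1]=96
17. P3: store L1 := 40  bus=[BusUpgr,Flush]  L1: P0=I P1=I P2=I P3=M  mem[L1]=3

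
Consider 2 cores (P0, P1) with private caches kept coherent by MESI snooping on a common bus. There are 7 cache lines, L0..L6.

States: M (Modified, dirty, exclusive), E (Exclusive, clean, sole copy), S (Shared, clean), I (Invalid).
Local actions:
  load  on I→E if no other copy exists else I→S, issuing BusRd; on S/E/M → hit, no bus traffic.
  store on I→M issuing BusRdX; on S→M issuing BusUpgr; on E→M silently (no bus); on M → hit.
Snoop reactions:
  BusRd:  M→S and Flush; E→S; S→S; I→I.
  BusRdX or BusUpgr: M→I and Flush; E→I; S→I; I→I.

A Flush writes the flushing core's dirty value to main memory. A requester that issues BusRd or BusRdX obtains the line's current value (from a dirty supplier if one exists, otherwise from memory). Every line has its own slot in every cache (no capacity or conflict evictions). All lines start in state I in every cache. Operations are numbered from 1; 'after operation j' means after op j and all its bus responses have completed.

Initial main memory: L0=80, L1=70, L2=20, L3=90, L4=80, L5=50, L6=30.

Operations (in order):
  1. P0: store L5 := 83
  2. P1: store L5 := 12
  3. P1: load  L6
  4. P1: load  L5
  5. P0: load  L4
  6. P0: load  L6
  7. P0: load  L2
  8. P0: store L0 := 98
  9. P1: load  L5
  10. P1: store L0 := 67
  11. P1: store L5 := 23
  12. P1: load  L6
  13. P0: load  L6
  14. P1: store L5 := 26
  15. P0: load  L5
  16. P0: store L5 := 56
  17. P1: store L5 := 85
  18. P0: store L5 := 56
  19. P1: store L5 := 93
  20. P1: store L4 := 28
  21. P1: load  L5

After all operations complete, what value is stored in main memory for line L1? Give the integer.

memory[L1] = 70

  op1 P0: store L5 := 83 → M/I on L5; bus BusRdX; mem=50
  op2 P1: store L5 := 12 → I/M on L5; bus BusRdX Flush; mem=83
  op3 P1: load  L6 → I/E on L6; bus BusRd; mem=30
  op4 P1: load  L5 → I/M on L5; bus (none); mem=83
  op5 P0: load  L4 → E/I on L4; bus BusRd; mem=80
  op6 P0: load  L6 → S/S on L6; bus BusRd; mem=30
  op7 P0: load  L2 → E/I on L2; bus BusRd; mem=20
  op8 P0: store L0 := 98 → M/I on L0; bus BusRdX; mem=80
  op9 P1: load  L5 → I/M on L5; bus (none); mem=83
  op10 P1: store L0 := 67 → I/M on L0; bus BusRdX Flush; mem=98
  op11 P1: store L5 := 23 → I/M on L5; bus (none); mem=83
  op12 P1: load  L6 → S/S on L6; bus (none); mem=30
  op13 P0: load  L6 → S/S on L6; bus (none); mem=30
  op14 P1: store L5 := 26 → I/M on L5; bus (none); mem=83
  op15 P0: load  L5 → S/S on L5; bus BusRd Flush; mem=26
  op16 P0: store L5 := 56 → M/I on L5; bus BusUpgr; mem=26
  op17 P1: store L5 := 85 → I/M on L5; bus BusRdX Flush; mem=56
  op18 P0: store L5 := 56 → M/I on L5; bus BusRdX Flush; mem=85
  op19 P1: store L5 := 93 → I/M on L5; bus BusRdX Flush; mem=56
  op20 P1: store L4 := 28 → I/M on L4; bus BusRdX; mem=80
  op21 P1: load  L5 → I/M on L5; bus (none); mem=56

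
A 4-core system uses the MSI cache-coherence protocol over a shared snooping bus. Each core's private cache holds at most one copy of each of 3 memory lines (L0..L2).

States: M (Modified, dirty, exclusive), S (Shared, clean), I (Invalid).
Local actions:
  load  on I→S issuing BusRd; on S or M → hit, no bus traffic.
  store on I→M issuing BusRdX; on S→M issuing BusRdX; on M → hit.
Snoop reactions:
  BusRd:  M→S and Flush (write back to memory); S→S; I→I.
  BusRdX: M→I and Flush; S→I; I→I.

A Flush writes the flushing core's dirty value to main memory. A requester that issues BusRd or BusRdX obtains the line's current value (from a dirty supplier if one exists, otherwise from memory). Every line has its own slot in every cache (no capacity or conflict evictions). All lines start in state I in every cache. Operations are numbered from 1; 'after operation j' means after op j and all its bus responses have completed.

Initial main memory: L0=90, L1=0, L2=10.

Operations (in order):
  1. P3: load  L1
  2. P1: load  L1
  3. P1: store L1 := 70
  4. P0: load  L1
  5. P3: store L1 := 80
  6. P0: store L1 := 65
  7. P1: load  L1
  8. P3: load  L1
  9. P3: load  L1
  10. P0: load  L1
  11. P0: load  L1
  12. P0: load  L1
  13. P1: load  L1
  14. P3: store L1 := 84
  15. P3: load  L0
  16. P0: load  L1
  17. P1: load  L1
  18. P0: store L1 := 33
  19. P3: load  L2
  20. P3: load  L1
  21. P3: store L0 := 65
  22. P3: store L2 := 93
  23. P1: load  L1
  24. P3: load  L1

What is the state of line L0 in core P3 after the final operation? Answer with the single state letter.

step 1: P3: load  L1  ⟶  IIIS  (L1)  txn=BusRd  M[L1]=0
step 2: P1: load  L1  ⟶  ISIS  (L1)  txn=BusRd  M[L1]=0
step 3: P1: store L1 := 70  ⟶  IMII  (L1)  txn=BusRdX  M[L1]=0
step 4: P0: load  L1  ⟶  SSII  (L1)  txn=BusRd+Flush  M[L1]=70
step 5: P3: store L1 := 80  ⟶  IIIM  (L1)  txn=BusRdX  M[L1]=70
step 6: P0: store L1 := 65  ⟶  MIII  (L1)  txn=BusRdX+Flush  M[L1]=80
step 7: P1: load  L1  ⟶  SSII  (L1)  txn=BusRd+Flush  M[L1]=65
step 8: P3: load  L1  ⟶  SSIS  (L1)  txn=BusRd  M[L1]=65
step 9: P3: load  L1  ⟶  SSIS  (L1)  txn=∅  M[L1]=65
step 10: P0: load  L1  ⟶  SSIS  (L1)  txn=∅  M[L1]=65
step 11: P0: load  L1  ⟶  SSIS  (L1)  txn=∅  M[L1]=65
step 12: P0: load  L1  ⟶  SSIS  (L1)  txn=∅  M[L1]=65
step 13: P1: load  L1  ⟶  SSIS  (L1)  txn=∅  M[L1]=65
step 14: P3: store L1 := 84  ⟶  IIIM  (L1)  txn=BusRdX  M[L1]=65
step 15: P3: load  L0  ⟶  IIIS  (L0)  txn=BusRd  M[L0]=90
step 16: P0: load  L1  ⟶  SIIS  (L1)  txn=BusRd+Flush  M[L1]=84
step 17: P1: load  L1  ⟶  SSIS  (L1)  txn=BusRd  M[L1]=84
step 18: P0: store L1 := 33  ⟶  MIII  (L1)  txn=BusRdX  M[L1]=84
step 19: P3: load  L2  ⟶  IIIS  (L2)  txn=BusRd  M[L2]=10
step 20: P3: load  L1  ⟶  SIIS  (L1)  txn=BusRd+Flush  M[L1]=33
step 21: P3: store L0 := 65  ⟶  IIIM  (L0)  txn=BusRdX  M[L0]=90
step 22: P3: store L2 := 93  ⟶  IIIM  (L2)  txn=BusRdX  M[L2]=10
step 23: P1: load  L1  ⟶  SSIS  (L1)  txn=BusRd  M[L1]=33
step 24: P3: load  L1  ⟶  SSIS  (L1)  txn=∅  M[L1]=33

state = M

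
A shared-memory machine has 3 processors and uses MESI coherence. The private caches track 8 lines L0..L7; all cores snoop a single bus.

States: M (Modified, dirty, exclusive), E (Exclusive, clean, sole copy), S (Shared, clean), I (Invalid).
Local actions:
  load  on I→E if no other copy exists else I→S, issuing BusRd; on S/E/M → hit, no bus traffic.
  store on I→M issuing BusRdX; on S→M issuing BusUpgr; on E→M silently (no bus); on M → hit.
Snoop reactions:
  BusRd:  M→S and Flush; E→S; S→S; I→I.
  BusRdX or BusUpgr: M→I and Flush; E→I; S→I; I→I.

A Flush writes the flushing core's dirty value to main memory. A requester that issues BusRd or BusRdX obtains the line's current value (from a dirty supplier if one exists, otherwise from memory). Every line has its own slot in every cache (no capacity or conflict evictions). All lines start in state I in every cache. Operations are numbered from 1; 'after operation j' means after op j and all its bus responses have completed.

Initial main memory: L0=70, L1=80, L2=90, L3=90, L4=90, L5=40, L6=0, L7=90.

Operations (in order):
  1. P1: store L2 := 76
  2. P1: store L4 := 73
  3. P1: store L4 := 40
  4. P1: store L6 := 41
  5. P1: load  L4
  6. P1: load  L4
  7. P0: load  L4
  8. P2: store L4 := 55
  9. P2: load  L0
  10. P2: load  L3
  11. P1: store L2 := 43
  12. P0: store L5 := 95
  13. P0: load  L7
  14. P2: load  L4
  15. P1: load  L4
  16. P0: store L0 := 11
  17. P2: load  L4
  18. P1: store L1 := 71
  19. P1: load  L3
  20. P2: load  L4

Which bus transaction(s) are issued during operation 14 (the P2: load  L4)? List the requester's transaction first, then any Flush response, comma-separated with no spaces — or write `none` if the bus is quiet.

  op1 P1: store L2 := 76 → I/M/I on L2; bus BusRdX; mem=90
  op2 P1: store L4 := 73 → I/M/I on L4; bus BusRdX; mem=90
  op3 P1: store L4 := 40 → I/M/I on L4; bus (none); mem=90
  op4 P1: store L6 := 41 → I/M/I on L6; bus BusRdX; mem=0
  op5 P1: load  L4 → I/M/I on L4; bus (none); mem=90
  op6 P1: load  L4 → I/M/I on L4; bus (none); mem=90
  op7 P0: load  L4 → S/S/I on L4; bus BusRd Flush; mem=40
  op8 P2: store L4 := 55 → I/I/M on L4; bus BusRdX; mem=40
  op9 P2: load  L0 → I/I/E on L0; bus BusRd; mem=70
  op10 P2: load  L3 → I/I/E on L3; bus BusRd; mem=90
  op11 P1: store L2 := 43 → I/M/I on L2; bus (none); mem=90
  op12 P0: store L5 := 95 → M/I/I on L5; bus BusRdX; mem=40
  op13 P0: load  L7 → E/I/I on L7; bus BusRd; mem=90
  op14 P2: load  L4 → I/I/M on L4; bus (none); mem=40
  op15 P1: load  L4 → I/S/S on L4; bus BusRd Flush; mem=55
  op16 P0: store L0 := 11 → M/I/I on L0; bus BusRdX; mem=70
  op17 P2: load  L4 → I/S/S on L4; bus (none); mem=55
  op18 P1: store L1 := 71 → I/M/I on L1; bus BusRdX; mem=80
  op19 P1: load  L3 → I/S/S on L3; bus BusRd; mem=90
  op20 P2: load  L4 → I/S/S on L4; bus (none); mem=55

bus = none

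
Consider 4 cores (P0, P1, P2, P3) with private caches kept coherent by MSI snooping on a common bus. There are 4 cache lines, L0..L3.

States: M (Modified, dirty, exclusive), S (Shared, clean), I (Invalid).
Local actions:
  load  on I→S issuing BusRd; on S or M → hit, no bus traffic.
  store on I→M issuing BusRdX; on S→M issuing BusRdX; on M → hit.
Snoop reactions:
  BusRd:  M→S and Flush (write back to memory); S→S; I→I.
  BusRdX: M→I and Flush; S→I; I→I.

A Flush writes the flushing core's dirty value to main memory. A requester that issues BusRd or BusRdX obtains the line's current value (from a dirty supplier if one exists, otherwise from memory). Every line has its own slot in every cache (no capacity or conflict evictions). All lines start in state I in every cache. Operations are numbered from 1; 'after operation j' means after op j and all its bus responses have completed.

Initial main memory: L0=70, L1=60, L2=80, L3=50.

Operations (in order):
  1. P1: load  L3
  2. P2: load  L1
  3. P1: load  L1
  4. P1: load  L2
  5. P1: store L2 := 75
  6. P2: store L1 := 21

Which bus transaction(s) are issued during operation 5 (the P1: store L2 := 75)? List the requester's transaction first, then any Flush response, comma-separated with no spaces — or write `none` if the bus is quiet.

  op1 P1: load  L3 → I/S/I/I on L3; bus BusRd; mem=50
  op2 P2: load  L1 → I/I/S/I on L1; bus BusRd; mem=60
  op3 P1: load  L1 → I/S/S/I on L1; bus BusRd; mem=60
  op4 P1: load  L2 → I/S/I/I on L2; bus BusRd; mem=80
  op5 P1: store L2 := 75 → I/M/I/I on L2; bus BusRdX; mem=80
  op6 P2: store L1 := 21 → I/I/M/I on L1; bus BusRdX; mem=60

bus = BusRdX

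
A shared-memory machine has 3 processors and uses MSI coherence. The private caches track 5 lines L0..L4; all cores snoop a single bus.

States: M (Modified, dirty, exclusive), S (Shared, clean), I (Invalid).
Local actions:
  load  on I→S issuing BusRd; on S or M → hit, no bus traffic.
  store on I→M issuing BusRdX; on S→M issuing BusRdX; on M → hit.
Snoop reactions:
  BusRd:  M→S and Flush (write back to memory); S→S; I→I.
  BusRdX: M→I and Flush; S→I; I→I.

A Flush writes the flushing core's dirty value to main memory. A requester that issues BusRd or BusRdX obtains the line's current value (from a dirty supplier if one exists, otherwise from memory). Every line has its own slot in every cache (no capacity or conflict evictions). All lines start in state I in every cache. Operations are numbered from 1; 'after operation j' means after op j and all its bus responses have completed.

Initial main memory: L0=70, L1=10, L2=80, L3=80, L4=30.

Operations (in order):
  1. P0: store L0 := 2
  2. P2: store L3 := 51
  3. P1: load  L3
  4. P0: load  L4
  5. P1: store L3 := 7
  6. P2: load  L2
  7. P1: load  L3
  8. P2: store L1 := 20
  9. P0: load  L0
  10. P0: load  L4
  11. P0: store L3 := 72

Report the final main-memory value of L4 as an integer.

1. P0: store L0 := 2  bus=[BusRdX]  L0: P0=M P1=I P2=I  mem[L0]=70
2. P2: store L3 := 51  bus=[BusRdX]  L3: P0=I P1=I P2=M  mem[L3]=80
3. P1: load  L3  bus=[BusRd,Flush]  L3: P0=I P1=S P2=S  mem[L3]=51
4. P0: load  L4  bus=[BusRd]  L4: P0=S P1=I P2=I  mem[L4]=30
5. P1: store L3 := 7  bus=[BusRdX]  L3: P0=I P1=M P2=I  mem[L3]=51
6. P2: load  L2  bus=[BusRd]  L2: P0=I P1=I P2=S  mem[L2]=80
7. P1: load  L3  bus=[-]  L3: P0=I P1=M P2=I  mem[L3]=51
8. P2: store L1 := 20  bus=[BusRdX]  L1: P0=I P1=I P2=M  mem[L1]=10
9. P0: load  L0  bus=[-]  L0: P0=M P1=I P2=I  mem[L0]=70
10. P0: load  L4  bus=[-]  L4: P0=S P1=I P2=I  mem[L4]=30
11. P0: store L3 := 72  bus=[BusRdX,Flush]  L3: P0=M P1=I P2=I  mem[L3]=7

memory[L4] = 30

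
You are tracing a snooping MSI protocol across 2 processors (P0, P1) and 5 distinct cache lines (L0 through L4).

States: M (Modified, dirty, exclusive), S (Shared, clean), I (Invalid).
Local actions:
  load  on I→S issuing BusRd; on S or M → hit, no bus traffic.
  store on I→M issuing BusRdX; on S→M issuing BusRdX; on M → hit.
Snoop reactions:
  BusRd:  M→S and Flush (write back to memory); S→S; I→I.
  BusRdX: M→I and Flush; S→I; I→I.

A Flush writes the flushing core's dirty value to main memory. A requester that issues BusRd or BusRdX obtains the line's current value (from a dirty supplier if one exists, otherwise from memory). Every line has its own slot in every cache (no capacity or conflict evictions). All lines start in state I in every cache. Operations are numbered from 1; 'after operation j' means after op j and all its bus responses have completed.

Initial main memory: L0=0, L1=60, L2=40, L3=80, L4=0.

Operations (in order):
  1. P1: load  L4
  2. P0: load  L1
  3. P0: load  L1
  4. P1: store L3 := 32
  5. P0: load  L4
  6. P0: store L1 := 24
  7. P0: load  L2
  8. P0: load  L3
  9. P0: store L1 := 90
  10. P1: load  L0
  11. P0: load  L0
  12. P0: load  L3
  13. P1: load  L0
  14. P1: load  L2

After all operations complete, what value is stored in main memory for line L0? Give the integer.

1. P1: load  L4  bus=[BusRd]  L4: P0=I P1=S  mem[L4]=0
2. P0: load  L1  bus=[BusRd]  L1: P0=S P1=I  mem[L1]=60
3. P0: load  L1  bus=[-]  L1: P0=S P1=I  mem[L1]=60
4. P1: store L3 := 32  bus=[BusRdX]  L3: P0=I P1=M  mem[L3]=80
5. P0: load  L4  bus=[BusRd]  L4: P0=S P1=S  mem[L4]=0
6. P0: store L1 := 24  bus=[BusRdX]  L1: P0=M P1=I  mem[L1]=60
7. P0: load  L2  bus=[BusRd]  L2: P0=S P1=I  mem[L2]=40
8. P0: load  L3  bus=[BusRd,Flush]  L3: P0=S P1=S  mem[L3]=32
9. P0: store L1 := 90  bus=[-]  L1: P0=M P1=I  mem[L1]=60
10. P1: load  L0  bus=[BusRd]  L0: P0=I P1=S  mem[L0]=0
11. P0: load  L0  bus=[BusRd]  L0: P0=S P1=S  mem[L0]=0
12. P0: load  L3  bus=[-]  L3: P0=S P1=S  mem[L3]=32
13. P1: load  L0  bus=[-]  L0: P0=S P1=S  mem[L0]=0
14. P1: load  L2  bus=[BusRd]  L2: P0=S P1=S  mem[L2]=40

memory[L0] = 0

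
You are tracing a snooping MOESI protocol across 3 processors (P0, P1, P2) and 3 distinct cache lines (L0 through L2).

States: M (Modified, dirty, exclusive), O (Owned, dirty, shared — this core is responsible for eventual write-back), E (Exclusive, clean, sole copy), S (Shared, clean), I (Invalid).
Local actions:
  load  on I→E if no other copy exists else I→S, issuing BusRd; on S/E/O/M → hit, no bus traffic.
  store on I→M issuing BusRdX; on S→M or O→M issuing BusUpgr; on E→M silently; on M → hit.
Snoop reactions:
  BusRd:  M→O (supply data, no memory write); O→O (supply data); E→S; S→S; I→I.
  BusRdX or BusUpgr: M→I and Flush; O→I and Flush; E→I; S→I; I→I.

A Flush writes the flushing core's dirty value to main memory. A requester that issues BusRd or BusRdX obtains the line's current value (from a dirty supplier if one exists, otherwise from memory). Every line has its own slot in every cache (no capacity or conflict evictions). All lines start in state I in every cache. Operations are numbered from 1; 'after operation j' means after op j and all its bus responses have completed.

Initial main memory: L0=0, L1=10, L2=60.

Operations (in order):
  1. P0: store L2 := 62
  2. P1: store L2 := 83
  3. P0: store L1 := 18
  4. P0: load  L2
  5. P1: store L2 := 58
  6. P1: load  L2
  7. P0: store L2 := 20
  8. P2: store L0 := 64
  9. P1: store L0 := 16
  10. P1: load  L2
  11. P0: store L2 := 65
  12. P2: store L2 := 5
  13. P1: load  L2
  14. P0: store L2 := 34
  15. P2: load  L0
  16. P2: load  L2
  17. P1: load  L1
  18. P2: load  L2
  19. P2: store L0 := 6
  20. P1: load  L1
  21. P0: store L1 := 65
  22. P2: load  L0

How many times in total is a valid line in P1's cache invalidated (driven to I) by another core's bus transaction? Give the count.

invalidations = 5

[1] P0: store L2 := 62 | P0:M(62), P1:I, P2:I | bus: BusRdX
[2] P1: store L2 := 83 | P0:I, P1:M(83), P2:I | bus: BusRdX,Flush
[3] P0: store L1 := 18 | P0:M(18), P1:I, P2:I | bus: BusRdX
[4] P0: load  L2 | P0:S(83), P1:O(83), P2:I | bus: BusRd
[5] P1: store L2 := 58 | P0:I, P1:M(58), P2:I | bus: BusUpgr
[6] P1: load  L2 | P0:I, P1:M(58), P2:I | bus: none
[7] P0: store L2 := 20 | P0:M(20), P1:I, P2:I | bus: BusRdX,Flush
[8] P2: store L0 := 64 | P0:I, P1:I, P2:M(64) | bus: BusRdX
[9] P1: store L0 := 16 | P0:I, P1:M(16), P2:I | bus: BusRdX,Flush
[10] P1: load  L2 | P0:O(20), P1:S(20), P2:I | bus: BusRd
[11] P0: store L2 := 65 | P0:M(65), P1:I, P2:I | bus: BusUpgr
[12] P2: store L2 := 5 | P0:I, P1:I, P2:M(5) | bus: BusRdX,Flush
[13] P1: load  L2 | P0:I, P1:S(5), P2:O(5) | bus: BusRd
[14] P0: store L2 := 34 | P0:M(34), P1:I, P2:I | bus: BusRdX,Flush
[15] P2: load  L0 | P0:I, P1:O(16), P2:S(16) | bus: BusRd
[16] P2: load  L2 | P0:O(34), P1:I, P2:S(34) | bus: BusRd
[17] P1: load  L1 | P0:O(18), P1:S(18), P2:I | bus: BusRd
[18] P2: load  L2 | P0:O(34), P1:I, P2:S(34) | bus: none
[19] P2: store L0 := 6 | P0:I, P1:I, P2:M(6) | bus: BusUpgr,Flush
[20] P1: load  L1 | P0:O(18), P1:S(18), P2:I | bus: none
[21] P0: store L1 := 65 | P0:M(65), P1:I, P2:I | bus: BusUpgr
[22] P2: load  L0 | P0:I, P1:I, P2:M(6) | bus: none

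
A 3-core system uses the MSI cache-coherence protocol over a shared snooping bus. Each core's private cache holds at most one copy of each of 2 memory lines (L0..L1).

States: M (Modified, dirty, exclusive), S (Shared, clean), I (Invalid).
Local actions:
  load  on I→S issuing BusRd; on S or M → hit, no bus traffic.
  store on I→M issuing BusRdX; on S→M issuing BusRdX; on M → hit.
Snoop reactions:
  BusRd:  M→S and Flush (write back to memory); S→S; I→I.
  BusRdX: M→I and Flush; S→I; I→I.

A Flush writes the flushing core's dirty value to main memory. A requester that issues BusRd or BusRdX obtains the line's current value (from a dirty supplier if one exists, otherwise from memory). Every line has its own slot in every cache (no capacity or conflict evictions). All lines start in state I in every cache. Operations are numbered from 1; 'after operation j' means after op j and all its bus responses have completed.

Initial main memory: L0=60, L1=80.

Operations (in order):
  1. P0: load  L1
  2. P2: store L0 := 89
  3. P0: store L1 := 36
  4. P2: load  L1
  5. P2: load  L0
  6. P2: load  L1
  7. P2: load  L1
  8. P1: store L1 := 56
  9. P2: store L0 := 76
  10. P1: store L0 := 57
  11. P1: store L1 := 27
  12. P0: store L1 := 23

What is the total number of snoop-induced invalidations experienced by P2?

invalidations = 2

1. P0: load  L1  bus=[BusRd]  L1: P0=S P1=I P2=I  mem[L1]=80
2. P2: store L0 := 89  bus=[BusRdX]  L0: P0=I P1=I P2=M  mem[L0]=60
3. P0: store L1 := 36  bus=[BusRdX]  L1: P0=M P1=I P2=I  mem[L1]=80
4. P2: load  L1  bus=[BusRd,Flush]  L1: P0=S P1=I P2=S  mem[L1]=36
5. P2: load  L0  bus=[-]  L0: P0=I P1=I P2=M  mem[L0]=60
6. P2: load  L1  bus=[-]  L1: P0=S P1=I P2=S  mem[L1]=36
7. P2: load  L1  bus=[-]  L1: P0=S P1=I P2=S  mem[L1]=36
8. P1: store L1 := 56  bus=[BusRdX]  L1: P0=I P1=M P2=I  mem[L1]=36
9. P2: store L0 := 76  bus=[-]  L0: P0=I P1=I P2=M  mem[L0]=60
10. P1: store L0 := 57  bus=[BusRdX,Flush]  L0: P0=I P1=M P2=I  mem[L0]=76
11. P1: store L1 := 27  bus=[-]  L1: P0=I P1=M P2=I  mem[L1]=36
12. P0: store L1 := 23  bus=[BusRdX,Flush]  L1: P0=M P1=I P2=I  mem[L1]=27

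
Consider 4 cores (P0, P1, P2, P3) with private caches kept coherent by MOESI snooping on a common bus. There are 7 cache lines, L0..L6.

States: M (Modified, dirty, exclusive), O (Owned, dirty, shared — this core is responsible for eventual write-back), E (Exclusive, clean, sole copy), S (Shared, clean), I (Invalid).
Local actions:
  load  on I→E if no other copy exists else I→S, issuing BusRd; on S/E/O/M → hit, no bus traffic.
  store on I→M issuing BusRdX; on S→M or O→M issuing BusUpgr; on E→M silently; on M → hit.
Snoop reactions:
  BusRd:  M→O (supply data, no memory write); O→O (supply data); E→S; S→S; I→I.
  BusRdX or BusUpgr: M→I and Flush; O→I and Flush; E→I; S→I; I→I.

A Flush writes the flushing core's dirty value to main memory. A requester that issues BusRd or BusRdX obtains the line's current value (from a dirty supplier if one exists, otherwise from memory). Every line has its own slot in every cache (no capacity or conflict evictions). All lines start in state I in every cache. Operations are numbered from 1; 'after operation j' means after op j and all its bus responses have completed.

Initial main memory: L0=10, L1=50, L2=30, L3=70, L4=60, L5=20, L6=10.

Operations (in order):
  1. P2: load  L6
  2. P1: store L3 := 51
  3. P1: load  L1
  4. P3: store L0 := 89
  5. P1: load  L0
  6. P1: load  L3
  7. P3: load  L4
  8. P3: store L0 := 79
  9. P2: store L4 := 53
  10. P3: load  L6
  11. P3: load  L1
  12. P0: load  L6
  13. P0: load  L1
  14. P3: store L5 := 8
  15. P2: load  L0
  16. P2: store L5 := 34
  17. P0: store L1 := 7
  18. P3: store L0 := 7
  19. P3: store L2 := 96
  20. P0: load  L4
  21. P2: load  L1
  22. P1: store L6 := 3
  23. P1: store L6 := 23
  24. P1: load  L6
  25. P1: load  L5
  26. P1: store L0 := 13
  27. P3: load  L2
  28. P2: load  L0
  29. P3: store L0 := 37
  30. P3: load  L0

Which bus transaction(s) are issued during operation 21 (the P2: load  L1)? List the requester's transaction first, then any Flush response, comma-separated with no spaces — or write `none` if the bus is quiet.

bus = BusRd

[1] P2: load  L6 | P0:I, P1:I, P2:E(10), P3:I | bus: BusRd
[2] P1: store L3 := 51 | P0:I, P1:M(51), P2:I, P3:I | bus: BusRdX
[3] P1: load  L1 | P0:I, P1:E(50), P2:I, P3:I | bus: BusRd
[4] P3: store L0 := 89 | P0:I, P1:I, P2:I, P3:M(89) | bus: BusRdX
[5] P1: load  L0 | P0:I, P1:S(89), P2:I, P3:O(89) | bus: BusRd
[6] P1: load  L3 | P0:I, P1:M(51), P2:I, P3:I | bus: none
[7] P3: load  L4 | P0:I, P1:I, P2:I, P3:E(60) | bus: BusRd
[8] P3: store L0 := 79 | P0:I, P1:I, P2:I, P3:M(79) | bus: BusUpgr
[9] P2: store L4 := 53 | P0:I, P1:I, P2:M(53), P3:I | bus: BusRdX
[10] P3: load  L6 | P0:I, P1:I, P2:S(10), P3:S(10) | bus: BusRd
[11] P3: load  L1 | P0:I, P1:S(50), P2:I, P3:S(50) | bus: BusRd
[12] P0: load  L6 | P0:S(10), P1:I, P2:S(10), P3:S(10) | bus: BusRd
[13] P0: load  L1 | P0:S(50), P1:S(50), P2:I, P3:S(50) | bus: BusRd
[14] P3: store L5 := 8 | P0:I, P1:I, P2:I, P3:M(8) | bus: BusRdX
[15] P2: load  L0 | P0:I, P1:I, P2:S(79), P3:O(79) | bus: BusRd
[16] P2: store L5 := 34 | P0:I, P1:I, P2:M(34), P3:I | bus: BusRdX,Flush
[17] P0: store L1 := 7 | P0:M(7), P1:I, P2:I, P3:I | bus: BusUpgr
[18] P3: store L0 := 7 | P0:I, P1:I, P2:I, P3:M(7) | bus: BusUpgr
[19] P3: store L2 := 96 | P0:I, P1:I, P2:I, P3:M(96) | bus: BusRdX
[20] P0: load  L4 | P0:S(53), P1:I, P2:O(53), P3:I | bus: BusRd
[21] P2: load  L1 | P0:O(7), P1:I, P2:S(7), P3:I | bus: BusRd
[22] P1: store L6 := 3 | P0:I, P1:M(3), P2:I, P3:I | bus: BusRdX
[23] P1: store L6 := 23 | P0:I, P1:M(23), P2:I, P3:I | bus: none
[24] P1: load  L6 | P0:I, P1:M(23), P2:I, P3:I | bus: none
[25] P1: load  L5 | P0:I, P1:S(34), P2:O(34), P3:I | bus: BusRd
[26] P1: store L0 := 13 | P0:I, P1:M(13), P2:I, P3:I | bus: BusRdX,Flush
[27] P3: load  L2 | P0:I, P1:I, P2:I, P3:M(96) | bus: none
[28] P2: load  L0 | P0:I, P1:O(13), P2:S(13), P3:I | bus: BusRd
[29] P3: store L0 := 37 | P0:I, P1:I, P2:I, P3:M(37) | bus: BusRdX,Flush
[30] P3: load  L0 | P0:I, P1:I, P2:I, P3:M(37) | bus: none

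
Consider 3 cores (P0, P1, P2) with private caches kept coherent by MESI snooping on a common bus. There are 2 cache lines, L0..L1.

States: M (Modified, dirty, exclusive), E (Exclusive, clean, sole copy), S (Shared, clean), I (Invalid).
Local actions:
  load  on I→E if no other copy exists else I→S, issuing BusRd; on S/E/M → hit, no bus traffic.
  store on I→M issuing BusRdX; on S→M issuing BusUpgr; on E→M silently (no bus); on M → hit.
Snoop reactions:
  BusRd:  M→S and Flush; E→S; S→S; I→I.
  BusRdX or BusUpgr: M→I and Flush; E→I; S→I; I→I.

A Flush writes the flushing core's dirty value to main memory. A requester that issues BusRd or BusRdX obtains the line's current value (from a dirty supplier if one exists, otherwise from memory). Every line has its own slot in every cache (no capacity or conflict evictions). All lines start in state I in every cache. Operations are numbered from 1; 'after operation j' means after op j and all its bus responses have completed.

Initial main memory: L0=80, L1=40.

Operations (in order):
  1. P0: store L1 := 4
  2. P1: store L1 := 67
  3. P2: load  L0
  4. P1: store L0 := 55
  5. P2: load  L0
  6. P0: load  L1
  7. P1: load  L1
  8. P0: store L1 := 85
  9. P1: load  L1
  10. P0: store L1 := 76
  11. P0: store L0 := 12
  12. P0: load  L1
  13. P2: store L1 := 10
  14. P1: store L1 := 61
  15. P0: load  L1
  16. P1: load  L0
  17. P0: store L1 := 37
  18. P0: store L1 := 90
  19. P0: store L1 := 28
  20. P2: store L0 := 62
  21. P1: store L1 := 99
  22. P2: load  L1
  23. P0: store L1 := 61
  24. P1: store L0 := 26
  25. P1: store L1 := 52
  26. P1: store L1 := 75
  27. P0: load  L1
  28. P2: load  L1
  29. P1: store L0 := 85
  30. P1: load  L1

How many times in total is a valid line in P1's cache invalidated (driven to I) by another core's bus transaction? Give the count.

1. P0: store L1 := 4  bus=[BusRdX]  L1: P0=M P1=I P2=I  mem[L1]=40
2. P1: store L1 := 67  bus=[BusRdX,Flush]  L1: P0=I P1=M P2=I  mem[L1]=4
3. P2: load  L0  bus=[BusRd]  L0: P0=I P1=I P2=E  mem[L0]=80
4. P1: store L0 := 55  bus=[BusRdX]  L0: P0=I P1=M P2=I  mem[L0]=80
5. P2: load  L0  bus=[BusRd,Flush]  L0: P0=I P1=S P2=S  mem[L0]=55
6. P0: load  L1  bus=[BusRd,Flush]  L1: P0=S P1=S P2=I  mem[L1]=67
7. P1: load  L1  bus=[-]  L1: P0=S P1=S P2=I  mem[L1]=67
8. P0: store L1 := 85  bus=[BusUpgr]  L1: P0=M P1=I P2=I  mem[L1]=67
9. P1: load  L1  bus=[BusRd,Flush]  L1: P0=S P1=S P2=I  mem[L1]=85
10. P0: store L1 := 76  bus=[BusUpgr]  L1: P0=M P1=I P2=I  mem[L1]=85
11. P0: store L0 := 12  bus=[BusRdX]  L0: P0=M P1=I P2=I  mem[L0]=55
12. P0: load  L1  bus=[-]  L1: P0=M P1=I P2=I  mem[L1]=85
13. P2: store L1 := 10  bus=[BusRdX,Flush]  L1: P0=I P1=I P2=M  mem[L1]=76
14. P1: store L1 := 61  bus=[BusRdX,Flush]  L1: P0=I P1=M P2=I  mem[L1]=10
15. P0: load  L1  bus=[BusRd,Flush]  L1: P0=S P1=S P2=I  mem[L1]=61
16. P1: load  L0  bus=[BusRd,Flush]  L0: P0=S P1=S P2=I  mem[L0]=12
17. P0: store L1 := 37  bus=[BusUpgr]  L1: P0=M P1=I P2=I  mem[L1]=61
18. P0: store L1 := 90  bus=[-]  L1: P0=M P1=I P2=I  mem[L1]=61
19. P0: store L1 := 28  bus=[-]  L1: P0=M P1=I P2=I  mem[L1]=61
20. P2: store L0 := 62  bus=[BusRdX]  L0: P0=I P1=I P2=M  mem[L0]=12
21. P1: store L1 := 99  bus=[BusRdX,Flush]  L1: P0=I P1=M P2=I  mem[L1]=28
22. P2: load  L1  bus=[BusRd,Flush]  L1: P0=I P1=S P2=S  mem[L1]=99
23. P0: store L1 := 61  bus=[BusRdX]  L1: P0=M P1=I P2=I  mem[L1]=99
24. P1: store L0 := 26  bus=[BusRdX,Flush]  L0: P0=I P1=M P2=I  mem[L0]=62
25. P1: store L1 := 52  bus=[BusRdX,Flush]  L1: P0=I P1=M P2=I  mem[L1]=61
26. P1: store L1 := 75  bus=[-]  L1: P0=I P1=M P2=I  mem[L1]=61
27. P0: load  L1  bus=[BusRd,Flush]  L1: P0=S P1=S P2=I  mem[L1]=75
28. P2: load  L1  bus=[BusRd]  L1: P0=S P1=S P2=S  mem[L1]=75
29. P1: store L0 := 85  bus=[-]  L0: P0=I P1=M P2=I  mem[L0]=62
30. P1: load  L1  bus=[-]  L1: P0=S P1=S P2=S  mem[L1]=75

invalidations = 6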